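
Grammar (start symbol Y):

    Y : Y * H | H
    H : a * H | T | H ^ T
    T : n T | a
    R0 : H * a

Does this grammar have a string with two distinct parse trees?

Ambiguous

Witness: a * a

Derivation 1: Y ⇒ Y * H ⇒ H * H ⇒ T * H ⇒ a * H ⇒ a * T ⇒ a * a
Derivation 2: Y ⇒ H ⇒ a * H ⇒ a * T ⇒ a * a

Two distinct leftmost derivations for the same string.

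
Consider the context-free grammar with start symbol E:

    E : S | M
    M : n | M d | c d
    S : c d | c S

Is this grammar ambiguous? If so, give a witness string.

Witness: c d

Derivation 1: E ⇒ S ⇒ c d
Derivation 2: E ⇒ M ⇒ c d

Two distinct leftmost derivations for the same string.

Ambiguous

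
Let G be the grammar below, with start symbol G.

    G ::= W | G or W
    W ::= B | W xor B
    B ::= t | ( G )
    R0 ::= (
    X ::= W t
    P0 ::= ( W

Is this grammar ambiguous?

Unambiguous

Only G, W, B are reachable from G; ignoring the rest: G → G or W | W  ;  W → W xor B | B  — a left-associative chain with B at the bottom. Each string factors uniquely by precedence.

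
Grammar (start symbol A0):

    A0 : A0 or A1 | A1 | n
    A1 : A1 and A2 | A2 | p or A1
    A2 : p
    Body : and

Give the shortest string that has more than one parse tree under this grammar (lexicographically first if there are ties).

length 1: no string has ≥2 trees
length 3: p or p has 2 parse trees

Two derivations of p or p:
  A0 ⇒ A0 or A1 ⇒ A1 or A1 ⇒ A2 or A1 ⇒ p or A1 ⇒ p or A2 ⇒ p or p
  A0 ⇒ A1 ⇒ p or A1 ⇒ p or A2 ⇒ p or p

p or p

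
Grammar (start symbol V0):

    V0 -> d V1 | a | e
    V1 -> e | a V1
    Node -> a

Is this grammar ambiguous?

Unambiguous

(Node is unreachable from V0, so its rules don't affect L(V0).) The reachable rules are right-linear with at most one rule per (nonterminal, next-terminal) pair. Each input token forces the next rule, so parsing is deterministic.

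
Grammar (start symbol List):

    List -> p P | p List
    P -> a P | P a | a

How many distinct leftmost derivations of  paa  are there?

2

Parse trees for paa:
  [List p [P a [P a]]]
  [List p [P [P a] a]]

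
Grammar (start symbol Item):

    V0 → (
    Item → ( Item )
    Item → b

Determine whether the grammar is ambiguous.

Unambiguous

(V0 is unreachable from Item, so its rules don't affect L(Item).) L(Item) is { openⁿ atom closeⁿ : n ≥ 0 }. The bracket depth fixes n, and the derivation is forced at every step.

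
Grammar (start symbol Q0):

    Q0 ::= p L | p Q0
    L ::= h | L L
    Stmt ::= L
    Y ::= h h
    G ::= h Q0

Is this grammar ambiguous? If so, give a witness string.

Ambiguous

Witness: p h h h

Derivation 1: Q0 ⇒ p L ⇒ p L L ⇒ p h L ⇒ p h L L ⇒ p h h L ⇒ p h h h
Derivation 2: Q0 ⇒ p L ⇒ p L L ⇒ p L L L ⇒ p h L L ⇒ p h h L ⇒ p h h h

Two distinct leftmost derivations for the same string.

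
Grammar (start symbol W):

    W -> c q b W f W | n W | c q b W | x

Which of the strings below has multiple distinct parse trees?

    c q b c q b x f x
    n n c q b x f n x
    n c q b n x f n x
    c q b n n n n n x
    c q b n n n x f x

c q b c q b x f x

c q b c q b x f x: 2 trees
n n c q b x f n x: 1 tree
n c q b n x f n x: 1 tree
c q b n n n n n x: 1 tree
c q b n n n x f x: 1 tree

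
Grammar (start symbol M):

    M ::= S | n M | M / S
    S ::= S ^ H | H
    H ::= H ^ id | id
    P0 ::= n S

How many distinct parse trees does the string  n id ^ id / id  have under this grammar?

4

Parse trees for n id ^ id / id:
  [M n [M [M [S [S [H id]] ^ [H id]]] / [S [H id]]]]
  [M n [M [M [S [H [H id] ^ id]]] / [S [H id]]]]
  [M [M n [M [S [S [H id]] ^ [H id]]]] / [S [H id]]]
  [M [M n [M [S [H [H id] ^ id]]]] / [S [H id]]]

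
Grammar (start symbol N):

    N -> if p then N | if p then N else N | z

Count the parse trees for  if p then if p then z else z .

2

Parse trees for if p then if p then z else z:
  [N if p then [N if p then [N z] else [N z]]]
  [N if p then [N if p then [N z]] else [N z]]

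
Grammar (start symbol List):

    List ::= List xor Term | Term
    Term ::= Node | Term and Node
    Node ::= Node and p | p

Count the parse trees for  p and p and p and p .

Parse trees for p and p and p and p:
  [List [Term [Node [Node [Node [Node p] and p] and p] and p]]]
  [List [Term [Term [Node p]] and [Node [Node [Node p] and p] and p]]]
  [List [Term [Term [Node [Node p] and p]] and [Node [Node p] and p]]]
  [List [Term [Term [Term [Node p]] and [Node p]] and [Node [Node p] and p]]]
  [List [Term [Term [Node [Node [Node p] and p] and p]] and [Node p]]]
  [List [Term [Term [Term [Node p]] and [Node [Node p] and p]] and [Node p]]]
  [List [Term [Term [Term [Node [Node p] and p]] and [Node p]] and [Node p]]]
  [List [Term [Term [Term [Term [Node p]] and [Node p]] and [Node p]] and [Node p]]]

8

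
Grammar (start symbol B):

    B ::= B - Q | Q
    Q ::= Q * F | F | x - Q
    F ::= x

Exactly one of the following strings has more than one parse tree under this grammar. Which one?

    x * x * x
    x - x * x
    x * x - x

x * x * x: 1 tree
x - x * x: 3 trees
x * x - x: 1 tree

x - x * x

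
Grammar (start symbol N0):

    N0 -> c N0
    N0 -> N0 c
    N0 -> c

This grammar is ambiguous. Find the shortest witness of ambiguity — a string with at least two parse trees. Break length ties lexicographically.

c c

length 1: no string has ≥2 trees
length 2: c c has 2 parse trees

Two derivations of c c:
  N0 ⇒ c N0 ⇒ c c
  N0 ⇒ N0 c ⇒ c c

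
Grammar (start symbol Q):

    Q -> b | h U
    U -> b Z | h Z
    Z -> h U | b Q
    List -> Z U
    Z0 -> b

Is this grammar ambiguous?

Unambiguous

Only Q, U, Z are reachable from Q; ignoring the rest: The reachable rules are right-linear with at most one rule per (nonterminal, next-terminal) pair. Each input token forces the next rule, so parsing is deterministic.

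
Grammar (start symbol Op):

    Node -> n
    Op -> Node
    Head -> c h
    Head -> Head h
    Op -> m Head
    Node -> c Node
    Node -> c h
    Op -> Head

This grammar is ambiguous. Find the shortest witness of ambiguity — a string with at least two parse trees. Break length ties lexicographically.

length 1: no string has ≥2 trees
length 2: c h has 2 parse trees

Two derivations of c h:
  Op ⇒ Node ⇒ c h
  Op ⇒ Head ⇒ c h

c h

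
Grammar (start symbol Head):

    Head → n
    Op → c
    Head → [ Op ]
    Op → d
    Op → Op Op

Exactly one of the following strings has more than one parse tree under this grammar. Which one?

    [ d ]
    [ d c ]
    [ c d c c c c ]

[ d ]: 1 tree
[ d c ]: 1 tree
[ c d c c c c ]: 42 trees

[ c d c c c c ]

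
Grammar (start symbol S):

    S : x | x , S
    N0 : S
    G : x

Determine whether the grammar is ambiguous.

(N0, G are unreachable from S, so their rules don't affect L(S).) The reachable grammar is A → atom sep A | atom. Each atom is followed by either the separator (recurse) or end-of-string (stop) — no choice point.

Unambiguous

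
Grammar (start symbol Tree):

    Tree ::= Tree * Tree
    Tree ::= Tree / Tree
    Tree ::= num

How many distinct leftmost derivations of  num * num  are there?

1

Parse trees for num * num:
  [Tree [Tree num] * [Tree num]]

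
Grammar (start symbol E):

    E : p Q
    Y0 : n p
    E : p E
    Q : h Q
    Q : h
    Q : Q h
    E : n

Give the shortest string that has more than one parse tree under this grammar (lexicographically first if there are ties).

length 1: no string has ≥2 trees
length 2: no string has ≥2 trees
length 3: p h h has 2 parse trees

Two derivations of p h h:
  E ⇒ p Q ⇒ p h Q ⇒ p h h
  E ⇒ p Q ⇒ p Q h ⇒ p h h

p h h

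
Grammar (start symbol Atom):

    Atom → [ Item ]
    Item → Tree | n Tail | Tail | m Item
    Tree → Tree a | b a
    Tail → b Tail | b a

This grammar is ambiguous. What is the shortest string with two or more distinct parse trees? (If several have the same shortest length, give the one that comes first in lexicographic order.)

length 4: [ b a ] has 2 parse trees

Two derivations of [ b a ]:
  Atom ⇒ [ Item ] ⇒ [ Tree ] ⇒ [ b a ]
  Atom ⇒ [ Item ] ⇒ [ Tail ] ⇒ [ b a ]

[ b a ]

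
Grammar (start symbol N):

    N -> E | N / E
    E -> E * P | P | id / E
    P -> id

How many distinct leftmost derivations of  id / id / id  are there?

4

Parse trees for id / id / id:
  [N [E id / [E id / [E [P id]]]]]
  [N [N [E [P id]]] / [E id / [E [P id]]]]
  [N [N [E id / [E [P id]]]] / [E [P id]]]
  [N [N [N [E [P id]]] / [E [P id]]] / [E [P id]]]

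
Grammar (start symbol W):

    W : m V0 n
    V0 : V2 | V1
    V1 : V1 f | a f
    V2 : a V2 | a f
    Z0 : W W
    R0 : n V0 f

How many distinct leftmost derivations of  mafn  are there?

Parse trees for mafn:
  [W m [V0 [V2 a f]] n]
  [W m [V0 [V1 a f]] n]

2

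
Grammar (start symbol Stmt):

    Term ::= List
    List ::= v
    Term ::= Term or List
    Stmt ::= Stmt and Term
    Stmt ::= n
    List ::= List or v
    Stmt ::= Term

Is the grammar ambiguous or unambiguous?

Ambiguous

Witness: v or v

Derivation 1: Stmt ⇒ Term ⇒ List ⇒ List or v ⇒ v or v
Derivation 2: Stmt ⇒ Term ⇒ Term or List ⇒ List or List ⇒ v or List ⇒ v or v

Two distinct leftmost derivations for the same string.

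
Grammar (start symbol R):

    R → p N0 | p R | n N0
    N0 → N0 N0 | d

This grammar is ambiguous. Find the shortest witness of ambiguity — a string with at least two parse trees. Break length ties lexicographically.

n d d d

length 2: no string has ≥2 trees
length 3: no string has ≥2 trees
length 4: n d d d has 2 parse trees

Two derivations of n d d d:
  R ⇒ n N0 ⇒ n N0 N0 ⇒ n N0 N0 N0 ⇒ n d N0 N0 ⇒ n d d N0 ⇒ n d d d
  R ⇒ n N0 ⇒ n N0 N0 ⇒ n d N0 ⇒ n d N0 N0 ⇒ n d d N0 ⇒ n d d d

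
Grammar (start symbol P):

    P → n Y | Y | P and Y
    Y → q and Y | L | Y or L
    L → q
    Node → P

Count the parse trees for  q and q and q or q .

Parse trees for q and q and q or q:
  [P [Y q and [Y q and [Y [Y [L q]] or [L q]]]]]
  [P [Y q and [Y [Y q and [Y [L q]]] or [L q]]]]
  [P [Y [Y q and [Y q and [Y [L q]]]] or [L q]]]
  [P [P [Y [L q]]] and [Y q and [Y [Y [L q]] or [L q]]]]
  [P [P [Y [L q]]] and [Y [Y q and [Y [L q]]] or [L q]]]
  [P [P [Y q and [Y [L q]]]] and [Y [Y [L q]] or [L q]]]
  [P [P [P [Y [L q]]] and [Y [L q]]] and [Y [Y [L q]] or [L q]]]

7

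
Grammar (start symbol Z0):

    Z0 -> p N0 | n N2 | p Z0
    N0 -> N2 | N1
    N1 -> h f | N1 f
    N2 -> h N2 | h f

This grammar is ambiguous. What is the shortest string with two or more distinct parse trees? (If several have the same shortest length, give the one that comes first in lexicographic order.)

length 3: p h f has 2 parse trees

Two derivations of p h f:
  Z0 ⇒ p N0 ⇒ p N2 ⇒ p h f
  Z0 ⇒ p N0 ⇒ p N1 ⇒ p h f

p h f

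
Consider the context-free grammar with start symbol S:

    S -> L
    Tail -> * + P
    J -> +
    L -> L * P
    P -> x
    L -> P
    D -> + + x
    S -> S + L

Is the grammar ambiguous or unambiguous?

(D, J, Tail are unreachable from S, so their rules don't affect L(S).) S → S + L | L  ;  L → L * P | P  — a left-associative chain with P at the bottom. Each string factors uniquely by precedence.

Unambiguous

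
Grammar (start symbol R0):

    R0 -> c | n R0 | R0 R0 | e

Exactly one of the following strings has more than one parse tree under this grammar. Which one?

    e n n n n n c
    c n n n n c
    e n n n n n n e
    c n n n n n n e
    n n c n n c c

e n n n n n c: 1 tree
c n n n n c: 1 tree
e n n n n n n e: 1 tree
c n n n n n n e: 1 tree
n n c n n c c: 15 trees

n n c n n c c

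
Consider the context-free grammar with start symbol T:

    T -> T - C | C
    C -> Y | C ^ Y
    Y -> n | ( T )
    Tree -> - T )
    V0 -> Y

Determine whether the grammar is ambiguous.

(Tree, V0 are unreachable from T, so their rules don't affect L(T).) The grammar is stratified — T handles '-' (left-recursive), C handles '^', Y atoms. Each operator has a fixed associativity and precedence level, so every string has one parse.

Unambiguous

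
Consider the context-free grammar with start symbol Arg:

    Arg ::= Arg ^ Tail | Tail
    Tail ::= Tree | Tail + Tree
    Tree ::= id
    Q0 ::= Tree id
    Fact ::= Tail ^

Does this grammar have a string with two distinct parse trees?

Unambiguous

Only Arg, Tail, Tree are reachable from Arg; ignoring the rest: This is a standard precedence ladder (Arg over Tail over Tree), with each level left-recursive on its own operator ('^' at Arg, '+' at Tail). That structure is LR(1), hence unambiguous.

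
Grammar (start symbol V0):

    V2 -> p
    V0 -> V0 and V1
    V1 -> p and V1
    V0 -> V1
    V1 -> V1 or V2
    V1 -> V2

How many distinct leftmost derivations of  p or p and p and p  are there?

2

Parse trees for p or p and p and p:
  [V0 [V0 [V1 [V1 [V2 p]] or [V2 p]]] and [V1 p and [V1 [V2 p]]]]
  [V0 [V0 [V0 [V1 [V1 [V2 p]] or [V2 p]]] and [V1 [V2 p]]] and [V1 [V2 p]]]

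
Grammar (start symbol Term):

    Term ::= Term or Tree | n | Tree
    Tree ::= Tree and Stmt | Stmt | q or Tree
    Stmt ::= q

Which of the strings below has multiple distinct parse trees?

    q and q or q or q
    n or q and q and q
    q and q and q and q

q and q or q or q

q and q or q or q: 2 trees
n or q and q and q: 1 tree
q and q and q and q: 1 tree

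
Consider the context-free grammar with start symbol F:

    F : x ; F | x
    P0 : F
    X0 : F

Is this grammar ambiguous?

Unambiguous

(P0, X0 are unreachable from F, so their rules don't affect L(F).) Right-recursive list with a separator: after each atom, whether the separator follows determines the rule. One parse per string.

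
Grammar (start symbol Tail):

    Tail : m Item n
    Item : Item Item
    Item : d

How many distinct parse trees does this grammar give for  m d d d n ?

Parse trees for m d d d n:
  [Tail m [Item [Item d] [Item [Item d] [Item d]]] n]
  [Tail m [Item [Item [Item d] [Item d]] [Item d]] n]

2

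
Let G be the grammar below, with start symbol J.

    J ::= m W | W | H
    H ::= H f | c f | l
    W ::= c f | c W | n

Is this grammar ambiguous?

Witness: c f

Derivation 1: J ⇒ W ⇒ c f
Derivation 2: J ⇒ H ⇒ c f

Two distinct leftmost derivations for the same string.

Ambiguous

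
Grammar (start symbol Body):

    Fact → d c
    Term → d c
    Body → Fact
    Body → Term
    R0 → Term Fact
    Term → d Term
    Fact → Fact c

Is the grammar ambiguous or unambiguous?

Ambiguous

Witness: d c

Derivation 1: Body ⇒ Fact ⇒ d c
Derivation 2: Body ⇒ Term ⇒ d c

Two distinct leftmost derivations for the same string.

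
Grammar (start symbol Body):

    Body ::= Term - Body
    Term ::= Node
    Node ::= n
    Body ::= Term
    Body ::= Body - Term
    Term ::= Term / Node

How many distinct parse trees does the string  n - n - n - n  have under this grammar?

8

Parse trees for n - n - n - n:
  [Body [Term [Node n]] - [Body [Term [Node n]] - [Body [Term [Node n]] - [Body [Term [Node n]]]]]]
  [Body [Term [Node n]] - [Body [Term [Node n]] - [Body [Body [Term [Node n]]] - [Term [Node n]]]]]
  [Body [Term [Node n]] - [Body [Body [Term [Node n]] - [Body [Term [Node n]]]] - [Term [Node n]]]]
  [Body [Term [Node n]] - [Body [Body [Body [Term [Node n]]] - [Term [Node n]]] - [Term [Node n]]]]
  [Body [Body [Term [Node n]] - [Body [Term [Node n]] - [Body [Term [Node n]]]]] - [Term [Node n]]]
  [Body [Body [Term [Node n]] - [Body [Body [Term [Node n]]] - [Term [Node n]]]] - [Term [Node n]]]
  [Body [Body [Body [Term [Node n]] - [Body [Term [Node n]]]] - [Term [Node n]]] - [Term [Node n]]]
  [Body [Body [Body [Body [Term [Node n]]] - [Term [Node n]]] - [Term [Node n]]] - [Term [Node n]]]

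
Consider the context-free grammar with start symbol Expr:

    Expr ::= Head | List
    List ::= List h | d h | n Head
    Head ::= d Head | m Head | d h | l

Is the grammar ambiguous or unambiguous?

Ambiguous

Witness: d h

Derivation 1: Expr ⇒ Head ⇒ d h
Derivation 2: Expr ⇒ List ⇒ d h

Two distinct leftmost derivations for the same string.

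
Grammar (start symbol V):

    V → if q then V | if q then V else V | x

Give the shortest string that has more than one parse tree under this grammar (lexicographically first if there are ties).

if q then if q then x else x

length 1: no string has ≥2 trees
length 4: no string has ≥2 trees
length 6: no string has ≥2 trees
length 7: no string has ≥2 trees
length 9: if q then if q then x else x has 2 parse trees

Two derivations of if q then if q then x else x:
  V ⇒ if q then V ⇒ if q then if q then V else V ⇒ if q then if q then x else V ⇒ if q then if q then x else x
  V ⇒ if q then V else V ⇒ if q then if q then V else V ⇒ if q then if q then x else V ⇒ if q then if q then x else x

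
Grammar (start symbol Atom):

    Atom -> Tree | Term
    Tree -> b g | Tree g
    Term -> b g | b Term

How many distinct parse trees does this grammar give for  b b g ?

1

Parse trees for b b g:
  [Atom [Term b [Term b g]]]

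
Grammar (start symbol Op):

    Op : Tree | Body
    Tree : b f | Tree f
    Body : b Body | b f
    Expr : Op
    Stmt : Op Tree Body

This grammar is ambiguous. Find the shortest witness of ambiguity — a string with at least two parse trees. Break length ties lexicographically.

b f

length 2: b f has 2 parse trees

Two derivations of b f:
  Op ⇒ Tree ⇒ b f
  Op ⇒ Body ⇒ b f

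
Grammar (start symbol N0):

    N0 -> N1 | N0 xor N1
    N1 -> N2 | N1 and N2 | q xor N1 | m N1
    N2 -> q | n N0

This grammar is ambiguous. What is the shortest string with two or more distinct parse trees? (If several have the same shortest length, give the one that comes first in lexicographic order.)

length 1: no string has ≥2 trees
length 2: no string has ≥2 trees
length 3: q xor q has 2 parse trees

Two derivations of q xor q:
  N0 ⇒ N1 ⇒ q xor N1 ⇒ q xor N2 ⇒ q xor q
  N0 ⇒ N0 xor N1 ⇒ N1 xor N1 ⇒ N2 xor N1 ⇒ q xor N1 ⇒ q xor N2 ⇒ q xor q

q xor q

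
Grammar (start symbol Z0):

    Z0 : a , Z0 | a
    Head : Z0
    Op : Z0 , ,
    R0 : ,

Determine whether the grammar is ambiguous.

(Head, Op, R0 are unreachable from Z0, so their rules don't affect L(Z0).) The reachable grammar is A → atom sep A | atom. Each atom is followed by either the separator (recurse) or end-of-string (stop) — no choice point.

Unambiguous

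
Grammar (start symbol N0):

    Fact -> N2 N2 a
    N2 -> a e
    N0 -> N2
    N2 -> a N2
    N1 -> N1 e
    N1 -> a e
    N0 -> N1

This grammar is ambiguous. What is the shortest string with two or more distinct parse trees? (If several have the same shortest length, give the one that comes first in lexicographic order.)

length 2: a e has 2 parse trees

Two derivations of a e:
  N0 ⇒ N2 ⇒ a e
  N0 ⇒ N1 ⇒ a e

a e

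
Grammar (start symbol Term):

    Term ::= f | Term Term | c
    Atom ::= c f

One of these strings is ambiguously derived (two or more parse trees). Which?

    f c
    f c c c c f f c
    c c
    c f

f c c c c f f c

f c: 1 tree
f c c c c f f c: 429 trees
c c: 1 tree
c f: 1 tree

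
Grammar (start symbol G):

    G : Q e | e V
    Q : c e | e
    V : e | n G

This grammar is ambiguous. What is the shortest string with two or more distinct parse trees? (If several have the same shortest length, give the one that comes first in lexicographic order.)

e e

length 2: e e has 2 parse trees

Two derivations of e e:
  G ⇒ Q e ⇒ e e
  G ⇒ e V ⇒ e e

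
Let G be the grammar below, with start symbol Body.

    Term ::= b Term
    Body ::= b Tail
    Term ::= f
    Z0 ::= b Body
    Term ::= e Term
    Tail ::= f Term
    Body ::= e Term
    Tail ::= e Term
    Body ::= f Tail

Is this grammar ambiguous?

Unambiguous

(Z0 is unreachable from Body, so its rules don't affect L(Body).) The reachable rules are right-linear with at most one rule per (nonterminal, next-terminal) pair. Each input token forces the next rule, so parsing is deterministic.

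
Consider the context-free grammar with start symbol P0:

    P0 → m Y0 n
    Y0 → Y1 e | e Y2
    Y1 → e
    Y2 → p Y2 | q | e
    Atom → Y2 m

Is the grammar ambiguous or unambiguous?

Witness: m e e n

Derivation 1: P0 ⇒ m Y0 n ⇒ m Y1 e n ⇒ m e e n
Derivation 2: P0 ⇒ m Y0 n ⇒ m e Y2 n ⇒ m e e n

Two distinct leftmost derivations for the same string.

Ambiguous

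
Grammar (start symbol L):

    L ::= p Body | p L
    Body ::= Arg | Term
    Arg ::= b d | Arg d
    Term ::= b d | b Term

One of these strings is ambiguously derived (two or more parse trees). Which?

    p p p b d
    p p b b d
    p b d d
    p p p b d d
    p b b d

p p p b d: 2 trees
p p b b d: 1 tree
p b d d: 1 tree
p p p b d d: 1 tree
p b b d: 1 tree

p p p b d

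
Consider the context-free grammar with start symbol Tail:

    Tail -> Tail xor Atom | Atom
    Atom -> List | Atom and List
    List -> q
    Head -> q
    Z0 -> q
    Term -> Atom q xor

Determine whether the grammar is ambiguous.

Unambiguous

Only Tail, Atom, List are reachable from Tail; ignoring the rest: The grammar is stratified — Tail handles 'xor' (left-recursive), Atom handles 'and', List atoms. Each operator has a fixed associativity and precedence level, so every string has one parse.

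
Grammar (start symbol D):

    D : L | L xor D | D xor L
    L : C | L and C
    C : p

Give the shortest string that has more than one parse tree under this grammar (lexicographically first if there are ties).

length 1: no string has ≥2 trees
length 3: p xor p has 2 parse trees

Two derivations of p xor p:
  D ⇒ L xor D ⇒ C xor D ⇒ p xor D ⇒ p xor L ⇒ p xor C ⇒ p xor p
  D ⇒ D xor L ⇒ L xor L ⇒ C xor L ⇒ p xor L ⇒ p xor C ⇒ p xor p

p xor p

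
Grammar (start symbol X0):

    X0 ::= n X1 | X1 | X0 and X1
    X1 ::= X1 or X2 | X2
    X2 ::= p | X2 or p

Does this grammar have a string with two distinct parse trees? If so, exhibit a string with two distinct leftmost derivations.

Witness: p or p

Derivation 1: X0 ⇒ X1 ⇒ X1 or X2 ⇒ X2 or X2 ⇒ p or X2 ⇒ p or p
Derivation 2: X0 ⇒ X1 ⇒ X2 ⇒ X2 or p ⇒ p or p

Two distinct leftmost derivations for the same string.

Ambiguous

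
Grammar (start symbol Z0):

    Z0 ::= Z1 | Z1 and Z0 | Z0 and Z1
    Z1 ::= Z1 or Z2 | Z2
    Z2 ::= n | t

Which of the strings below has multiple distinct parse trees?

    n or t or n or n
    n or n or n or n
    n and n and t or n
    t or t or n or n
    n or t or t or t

n and n and t or n

n or t or n or n: 1 tree
n or n or n or n: 1 tree
n and n and t or n: 4 trees
t or t or n or n: 1 tree
n or t or t or t: 1 tree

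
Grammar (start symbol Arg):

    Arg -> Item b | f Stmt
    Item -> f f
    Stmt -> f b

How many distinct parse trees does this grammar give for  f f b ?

2

Parse trees for f f b:
  [Arg [Item f f] b]
  [Arg f [Stmt f b]]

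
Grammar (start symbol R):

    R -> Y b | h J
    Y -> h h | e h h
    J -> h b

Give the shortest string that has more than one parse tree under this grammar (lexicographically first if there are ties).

length 3: h h b has 2 parse trees

Two derivations of h h b:
  R ⇒ Y b ⇒ h h b
  R ⇒ h J ⇒ h h b

h h b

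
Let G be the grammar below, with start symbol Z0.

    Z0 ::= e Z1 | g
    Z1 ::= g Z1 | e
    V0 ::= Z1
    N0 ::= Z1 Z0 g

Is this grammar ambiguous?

(V0, N0 are unreachable from Z0, so their rules don't affect L(Z0).) Each reachable nonterminal has at most one production per leading terminal, and all productions are right-linear; the derivation is determined token-by-token.

Unambiguous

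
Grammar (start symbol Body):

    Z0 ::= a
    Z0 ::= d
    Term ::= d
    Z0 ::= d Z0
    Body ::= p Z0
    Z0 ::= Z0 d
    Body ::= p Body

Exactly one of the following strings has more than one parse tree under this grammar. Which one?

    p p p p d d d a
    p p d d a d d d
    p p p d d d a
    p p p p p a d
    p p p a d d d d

p p d d a d d d

p p p p d d d a: 1 tree
p p d d a d d d: 10 trees
p p p d d d a: 1 tree
p p p p p a d: 1 tree
p p p a d d d d: 1 tree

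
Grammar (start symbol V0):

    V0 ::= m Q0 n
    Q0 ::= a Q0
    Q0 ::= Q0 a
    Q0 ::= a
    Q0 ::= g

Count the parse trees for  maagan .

Parse trees for maagan:
  [V0 m [Q0 a [Q0 a [Q0 [Q0 g] a]]] n]
  [V0 m [Q0 a [Q0 [Q0 a [Q0 g]] a]] n]
  [V0 m [Q0 [Q0 a [Q0 a [Q0 g]]] a] n]

3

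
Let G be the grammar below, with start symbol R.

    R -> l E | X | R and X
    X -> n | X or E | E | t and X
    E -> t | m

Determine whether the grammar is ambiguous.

Ambiguous

Witness: t and m

Derivation 1: R ⇒ X ⇒ t and X ⇒ t and E ⇒ t and m
Derivation 2: R ⇒ R and X ⇒ X and X ⇒ E and X ⇒ t and X ⇒ t and E ⇒ t and m

Two distinct leftmost derivations for the same string.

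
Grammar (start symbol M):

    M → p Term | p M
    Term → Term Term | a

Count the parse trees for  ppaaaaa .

14

Parse trees for ppaaaaa (showing first 6 of 14):
  [M p [M p [Term [Term a] [Term [Term a] [Term [Term a] [Term [Term a] [Term a]]]]]]]
  [M p [M p [Term [Term a] [Term [Term a] [Term [Term [Term a] [Term a]] [Term a]]]]]]
  [M p [M p [Term [Term a] [Term [Term [Term a] [Term a]] [Term [Term a] [Term a]]]]]]
  [M p [M p [Term [Term a] [Term [Term [Term a] [Term [Term a] [Term a]]] [Term a]]]]]
  [M p [M p [Term [Term a] [Term [Term [Term [Term a] [Term a]] [Term a]] [Term a]]]]]
  [M p [M p [Term [Term [Term a] [Term a]] [Term [Term a] [Term [Term a] [Term a]]]]]]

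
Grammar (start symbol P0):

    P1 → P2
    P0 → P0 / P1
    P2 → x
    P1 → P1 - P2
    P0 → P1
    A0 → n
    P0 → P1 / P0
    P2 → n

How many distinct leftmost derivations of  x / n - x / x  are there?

Parse trees for x / n - x / x:
  [P0 [P0 [P0 [P1 [P2 x]]] / [P1 [P1 [P2 n]] - [P2 x]]] / [P1 [P2 x]]]
  [P0 [P0 [P1 [P2 x]] / [P0 [P1 [P1 [P2 n]] - [P2 x]]]] / [P1 [P2 x]]]
  [P0 [P1 [P2 x]] / [P0 [P0 [P1 [P1 [P2 n]] - [P2 x]]] / [P1 [P2 x]]]]
  [P0 [P1 [P2 x]] / [P0 [P1 [P1 [P2 n]] - [P2 x]] / [P0 [P1 [P2 x]]]]]

4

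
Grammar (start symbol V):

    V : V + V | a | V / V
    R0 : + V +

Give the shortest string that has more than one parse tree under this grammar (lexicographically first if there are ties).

a + a + a

length 1: no string has ≥2 trees
length 3: no string has ≥2 trees
length 5: a + a + a has 2 parse trees

Two derivations of a + a + a:
  V ⇒ V + V ⇒ V + V + V ⇒ a + V + V ⇒ a + a + V ⇒ a + a + a
  V ⇒ V + V ⇒ a + V ⇒ a + V + V ⇒ a + a + V ⇒ a + a + a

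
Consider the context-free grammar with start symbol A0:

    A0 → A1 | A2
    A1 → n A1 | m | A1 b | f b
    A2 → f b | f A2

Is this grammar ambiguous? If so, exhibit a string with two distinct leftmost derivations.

Witness: f b

Derivation 1: A0 ⇒ A1 ⇒ f b
Derivation 2: A0 ⇒ A2 ⇒ f b

Two distinct leftmost derivations for the same string.

Ambiguous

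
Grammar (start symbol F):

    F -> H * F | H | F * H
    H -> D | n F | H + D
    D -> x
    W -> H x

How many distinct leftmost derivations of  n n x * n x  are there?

6

Parse trees for n n x * n x:
  [F [H n [F [H n [F [H [D x]]]]]] * [F [H n [F [H [D x]]]]]]
  [F [H n [F [H n [F [H [D x]]]] * [F [H n [F [H [D x]]]]]]]]
  [F [H n [F [H n [F [H [D x]] * [F [H n [F [H [D x]]]]]]]]]]
  [F [H n [F [H n [F [F [H [D x]]] * [H n [F [H [D x]]]]]]]]]
  [F [H n [F [F [H n [F [H [D x]]]]] * [H n [F [H [D x]]]]]]]
  [F [F [H n [F [H n [F [H [D x]]]]]]] * [H n [F [H [D x]]]]]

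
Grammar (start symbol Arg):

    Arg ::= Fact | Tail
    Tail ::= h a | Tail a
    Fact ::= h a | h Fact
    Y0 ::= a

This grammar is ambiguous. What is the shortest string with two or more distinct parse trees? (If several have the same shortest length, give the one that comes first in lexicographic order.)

length 2: h a has 2 parse trees

Two derivations of h a:
  Arg ⇒ Fact ⇒ h a
  Arg ⇒ Tail ⇒ h a

h a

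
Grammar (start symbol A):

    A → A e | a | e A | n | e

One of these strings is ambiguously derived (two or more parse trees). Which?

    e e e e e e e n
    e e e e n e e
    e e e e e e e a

e e e e n e e

e e e e e e e n: 1 tree
e e e e n e e: 15 trees
e e e e e e e a: 1 tree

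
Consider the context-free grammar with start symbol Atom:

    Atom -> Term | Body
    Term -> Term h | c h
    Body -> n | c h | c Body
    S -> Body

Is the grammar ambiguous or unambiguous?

Ambiguous

Witness: c h

Derivation 1: Atom ⇒ Term ⇒ c h
Derivation 2: Atom ⇒ Body ⇒ c h

Two distinct leftmost derivations for the same string.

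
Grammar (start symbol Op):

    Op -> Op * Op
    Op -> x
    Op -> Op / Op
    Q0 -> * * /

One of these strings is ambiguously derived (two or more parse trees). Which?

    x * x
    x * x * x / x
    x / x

x * x * x / x

x * x: 1 tree
x * x * x / x: 5 trees
x / x: 1 tree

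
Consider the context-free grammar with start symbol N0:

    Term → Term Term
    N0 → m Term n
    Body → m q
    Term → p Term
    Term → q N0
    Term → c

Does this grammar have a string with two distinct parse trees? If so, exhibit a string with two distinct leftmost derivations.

Ambiguous

Witness: m c c c n

Derivation 1: N0 ⇒ m Term n ⇒ m Term Term n ⇒ m Term Term Term n ⇒ m c Term Term n ⇒ m c c Term n ⇒ m c c c n
Derivation 2: N0 ⇒ m Term n ⇒ m Term Term n ⇒ m c Term n ⇒ m c Term Term n ⇒ m c c Term n ⇒ m c c c n

Two distinct leftmost derivations for the same string.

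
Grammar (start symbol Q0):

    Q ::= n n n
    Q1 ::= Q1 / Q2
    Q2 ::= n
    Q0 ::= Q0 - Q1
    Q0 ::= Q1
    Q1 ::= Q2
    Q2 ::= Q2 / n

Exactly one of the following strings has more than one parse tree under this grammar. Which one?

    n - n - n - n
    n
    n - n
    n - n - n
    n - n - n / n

n - n - n - n: 1 tree
n: 1 tree
n - n: 1 tree
n - n - n: 1 tree
n - n - n / n: 2 trees

n - n - n / n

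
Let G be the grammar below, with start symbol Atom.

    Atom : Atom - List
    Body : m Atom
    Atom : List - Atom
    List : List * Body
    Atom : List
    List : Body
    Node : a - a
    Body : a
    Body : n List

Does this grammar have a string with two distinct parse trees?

Witness: a - a

Derivation 1: Atom ⇒ Atom - List ⇒ List - List ⇒ Body - List ⇒ a - List ⇒ a - Body ⇒ a - a
Derivation 2: Atom ⇒ List - Atom ⇒ Body - Atom ⇒ a - Atom ⇒ a - List ⇒ a - Body ⇒ a - a

Two distinct leftmost derivations for the same string.

Ambiguous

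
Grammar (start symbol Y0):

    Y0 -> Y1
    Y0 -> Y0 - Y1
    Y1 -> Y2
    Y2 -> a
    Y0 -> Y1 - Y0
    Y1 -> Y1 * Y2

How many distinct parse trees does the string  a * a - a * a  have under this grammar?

Parse trees for a * a - a * a:
  [Y0 [Y0 [Y1 [Y1 [Y2 a]] * [Y2 a]]] - [Y1 [Y1 [Y2 a]] * [Y2 a]]]
  [Y0 [Y1 [Y1 [Y2 a]] * [Y2 a]] - [Y0 [Y1 [Y1 [Y2 a]] * [Y2 a]]]]

2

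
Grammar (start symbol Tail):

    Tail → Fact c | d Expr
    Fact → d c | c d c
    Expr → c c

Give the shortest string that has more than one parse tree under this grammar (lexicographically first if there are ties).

length 3: d c c has 2 parse trees

Two derivations of d c c:
  Tail ⇒ Fact c ⇒ d c c
  Tail ⇒ d Expr ⇒ d c c

d c c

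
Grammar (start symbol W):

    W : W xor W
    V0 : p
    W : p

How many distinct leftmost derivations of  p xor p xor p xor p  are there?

5

Parse trees for p xor p xor p xor p:
  [W [W p] xor [W [W p] xor [W [W p] xor [W p]]]]
  [W [W p] xor [W [W [W p] xor [W p]] xor [W p]]]
  [W [W [W p] xor [W p]] xor [W [W p] xor [W p]]]
  [W [W [W p] xor [W [W p] xor [W p]]] xor [W p]]
  [W [W [W [W p] xor [W p]] xor [W p]] xor [W p]]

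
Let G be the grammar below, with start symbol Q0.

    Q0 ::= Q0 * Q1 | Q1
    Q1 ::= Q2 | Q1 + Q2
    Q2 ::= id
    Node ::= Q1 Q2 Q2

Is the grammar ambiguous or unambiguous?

(Node is unreachable from Q0, so its rules don't affect L(Q0).) This is a standard precedence ladder (Q0 over Q1 over Q2), with each level left-recursive on its own operator ('*' at Q0, '+' at Q1). That structure is LR(1), hence unambiguous.

Unambiguous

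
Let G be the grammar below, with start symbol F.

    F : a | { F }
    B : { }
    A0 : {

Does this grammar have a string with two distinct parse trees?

Only F is reachable from F; ignoring the rest: L(F) is { openⁿ atom closeⁿ : n ≥ 0 }. The bracket depth fixes n, and the derivation is forced at every step.

Unambiguous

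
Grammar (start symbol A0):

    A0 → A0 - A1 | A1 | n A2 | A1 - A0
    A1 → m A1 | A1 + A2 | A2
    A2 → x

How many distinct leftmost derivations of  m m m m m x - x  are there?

2

Parse trees for m m m m m x - x:
  [A0 [A0 [A1 m [A1 m [A1 m [A1 m [A1 m [A1 [A2 x]]]]]]]] - [A1 [A2 x]]]
  [A0 [A1 m [A1 m [A1 m [A1 m [A1 m [A1 [A2 x]]]]]]] - [A0 [A1 [A2 x]]]]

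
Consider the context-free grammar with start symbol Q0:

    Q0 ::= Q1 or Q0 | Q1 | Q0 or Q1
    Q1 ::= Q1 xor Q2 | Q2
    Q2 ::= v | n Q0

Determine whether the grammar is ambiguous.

Witness: v or v

Derivation 1: Q0 ⇒ Q1 or Q0 ⇒ Q2 or Q0 ⇒ v or Q0 ⇒ v or Q1 ⇒ v or Q2 ⇒ v or v
Derivation 2: Q0 ⇒ Q0 or Q1 ⇒ Q1 or Q1 ⇒ Q2 or Q1 ⇒ v or Q1 ⇒ v or Q2 ⇒ v or v

Two distinct leftmost derivations for the same string.

Ambiguous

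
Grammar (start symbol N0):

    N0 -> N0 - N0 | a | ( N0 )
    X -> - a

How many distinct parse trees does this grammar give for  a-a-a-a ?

Parse trees for a-a-a-a:
  [N0 [N0 a] - [N0 [N0 a] - [N0 [N0 a] - [N0 a]]]]
  [N0 [N0 a] - [N0 [N0 [N0 a] - [N0 a]] - [N0 a]]]
  [N0 [N0 [N0 a] - [N0 a]] - [N0 [N0 a] - [N0 a]]]
  [N0 [N0 [N0 a] - [N0 [N0 a] - [N0 a]]] - [N0 a]]
  [N0 [N0 [N0 [N0 a] - [N0 a]] - [N0 a]] - [N0 a]]

5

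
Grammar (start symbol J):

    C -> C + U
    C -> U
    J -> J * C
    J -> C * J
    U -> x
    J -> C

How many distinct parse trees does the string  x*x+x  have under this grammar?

Parse trees for x*x+x:
  [J [J [C [U x]]] * [C [C [U x]] + [U x]]]
  [J [C [U x]] * [J [C [C [U x]] + [U x]]]]

2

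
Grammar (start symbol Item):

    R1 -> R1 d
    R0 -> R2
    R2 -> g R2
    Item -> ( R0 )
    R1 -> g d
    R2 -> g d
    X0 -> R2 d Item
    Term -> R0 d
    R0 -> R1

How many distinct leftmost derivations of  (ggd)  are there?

1

Parse trees for (ggd):
  [Item ( [R0 [R2 g [R2 g d]]] )]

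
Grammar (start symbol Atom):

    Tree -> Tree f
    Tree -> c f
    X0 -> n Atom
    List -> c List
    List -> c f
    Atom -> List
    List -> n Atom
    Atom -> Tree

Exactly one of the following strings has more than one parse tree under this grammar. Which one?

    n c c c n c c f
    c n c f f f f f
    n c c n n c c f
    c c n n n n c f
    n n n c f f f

c c n n n n c f

n c c c n c c f: 1 tree
c n c f f f f f: 1 tree
n c c n n c c f: 1 tree
c c n n n n c f: 2 trees
n n n c f f f: 1 tree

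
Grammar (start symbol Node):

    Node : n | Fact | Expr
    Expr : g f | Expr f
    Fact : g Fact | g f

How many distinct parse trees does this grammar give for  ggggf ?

Parse trees for ggggf:
  [Node [Fact g [Fact g [Fact g [Fact g f]]]]]

1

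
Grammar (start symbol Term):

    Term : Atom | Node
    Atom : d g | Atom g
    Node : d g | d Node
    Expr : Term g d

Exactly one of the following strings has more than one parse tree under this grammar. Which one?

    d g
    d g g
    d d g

d g: 2 trees
d g g: 1 tree
d d g: 1 tree

d g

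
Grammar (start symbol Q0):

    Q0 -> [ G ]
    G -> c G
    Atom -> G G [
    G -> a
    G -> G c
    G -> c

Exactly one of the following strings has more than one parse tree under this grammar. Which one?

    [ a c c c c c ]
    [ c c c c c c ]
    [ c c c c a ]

[ c c c c c c ]

[ a c c c c c ]: 1 tree
[ c c c c c c ]: 32 trees
[ c c c c a ]: 1 tree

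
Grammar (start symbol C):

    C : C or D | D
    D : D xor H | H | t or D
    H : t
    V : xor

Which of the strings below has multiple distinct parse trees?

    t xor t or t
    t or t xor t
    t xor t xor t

t xor t or t: 1 tree
t or t xor t: 3 trees
t xor t xor t: 1 tree

t or t xor t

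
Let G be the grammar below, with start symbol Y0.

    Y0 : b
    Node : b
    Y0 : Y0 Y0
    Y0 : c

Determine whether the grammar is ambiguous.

Witness: b b b

Derivation 1: Y0 ⇒ Y0 Y0 ⇒ b Y0 ⇒ b Y0 Y0 ⇒ b b Y0 ⇒ b b b
Derivation 2: Y0 ⇒ Y0 Y0 ⇒ Y0 Y0 Y0 ⇒ b Y0 Y0 ⇒ b b Y0 ⇒ b b b

Two distinct leftmost derivations for the same string.

Ambiguous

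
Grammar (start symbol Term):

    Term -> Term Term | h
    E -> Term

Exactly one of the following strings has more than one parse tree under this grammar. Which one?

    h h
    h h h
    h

h h: 1 tree
h h h: 2 trees
h: 1 tree

h h h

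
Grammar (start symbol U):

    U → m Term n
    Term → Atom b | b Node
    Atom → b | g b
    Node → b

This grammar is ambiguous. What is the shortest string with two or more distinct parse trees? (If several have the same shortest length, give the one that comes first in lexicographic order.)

length 4: m b b n has 2 parse trees

Two derivations of m b b n:
  U ⇒ m Term n ⇒ m Atom b n ⇒ m b b n
  U ⇒ m Term n ⇒ m b Node n ⇒ m b b n

m b b n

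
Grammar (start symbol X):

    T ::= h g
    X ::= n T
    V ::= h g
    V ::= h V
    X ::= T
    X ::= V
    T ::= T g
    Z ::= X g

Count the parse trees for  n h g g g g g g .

Parse trees for n h g g g g g g:
  [X n [T [T [T [T [T [T h g] g] g] g] g] g]]

1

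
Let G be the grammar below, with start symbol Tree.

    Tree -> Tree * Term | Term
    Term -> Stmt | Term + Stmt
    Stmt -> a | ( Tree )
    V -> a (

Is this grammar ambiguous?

Only Tree, Term, Stmt are reachable from Tree; ignoring the rest: The grammar is stratified — Tree handles '*' (left-recursive), Term handles '+', Stmt atoms. Each operator has a fixed associativity and precedence level, so every string has one parse.

Unambiguous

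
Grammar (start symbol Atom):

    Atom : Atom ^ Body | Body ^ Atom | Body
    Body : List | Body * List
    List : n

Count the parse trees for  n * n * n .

Parse trees for n * n * n:
  [Atom [Body [Body [Body [List n]] * [List n]] * [List n]]]

1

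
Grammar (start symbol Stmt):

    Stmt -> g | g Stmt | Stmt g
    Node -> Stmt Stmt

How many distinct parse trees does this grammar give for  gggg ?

8

Parse trees for gggg:
  [Stmt g [Stmt g [Stmt g [Stmt g]]]]
  [Stmt g [Stmt g [Stmt [Stmt g] g]]]
  [Stmt g [Stmt [Stmt g [Stmt g]] g]]
  [Stmt g [Stmt [Stmt [Stmt g] g] g]]
  [Stmt [Stmt g [Stmt g [Stmt g]]] g]
  [Stmt [Stmt g [Stmt [Stmt g] g]] g]
  [Stmt [Stmt [Stmt g [Stmt g]] g] g]
  [Stmt [Stmt [Stmt [Stmt g] g] g] g]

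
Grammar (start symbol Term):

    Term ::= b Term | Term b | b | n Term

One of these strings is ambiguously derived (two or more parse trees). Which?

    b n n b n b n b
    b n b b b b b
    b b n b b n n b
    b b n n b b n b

b n n b n b n b: 1 tree
b n b b b b b: 57 trees
b b n b b n n b: 1 tree
b b n n b b n b: 1 tree

b n b b b b b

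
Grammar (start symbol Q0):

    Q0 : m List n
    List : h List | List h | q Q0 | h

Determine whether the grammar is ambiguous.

Ambiguous

Witness: m h h n

Derivation 1: Q0 ⇒ m List n ⇒ m h List n ⇒ m h h n
Derivation 2: Q0 ⇒ m List n ⇒ m List h n ⇒ m h h n

Two distinct leftmost derivations for the same string.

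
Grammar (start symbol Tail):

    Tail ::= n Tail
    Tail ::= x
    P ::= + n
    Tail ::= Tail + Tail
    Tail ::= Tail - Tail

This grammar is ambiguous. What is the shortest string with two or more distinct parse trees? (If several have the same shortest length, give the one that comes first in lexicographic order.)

length 1: no string has ≥2 trees
length 2: no string has ≥2 trees
length 3: no string has ≥2 trees
length 4: n x + x has 2 parse trees

Two derivations of n x + x:
  Tail ⇒ n Tail ⇒ n Tail + Tail ⇒ n x + Tail ⇒ n x + x
  Tail ⇒ Tail + Tail ⇒ n Tail + Tail ⇒ n x + Tail ⇒ n x + x

n x + x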